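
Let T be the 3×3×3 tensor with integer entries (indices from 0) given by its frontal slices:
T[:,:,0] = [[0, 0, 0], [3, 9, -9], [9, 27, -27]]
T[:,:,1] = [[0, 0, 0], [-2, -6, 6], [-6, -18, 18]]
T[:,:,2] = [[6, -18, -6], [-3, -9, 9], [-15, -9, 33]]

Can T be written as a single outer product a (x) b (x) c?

The mode-2 unfolding of T (rows indexed by j, columns by (i,k) = (0,0), (0,1), (0,2), (1,0), (1,1), (1,2), (2,0), (2,1), (2,2)) is [[0, 0, 6, 3, -2, -3, 9, -6, -15], [0, 0, -18, 9, -6, -9, 27, -18, -9], [0, 0, -6, -9, 6, 9, -27, 18, 33]].
There the 2×2 minor on rows j ∈ {0, 1}, columns (i,k) ∈ {(0,2), (1,0)} is det [[6, 3], [-18, 9]] = 108 ≠ 0, so this unfolding has rank ≥ 2; CP rank is at least every unfolding rank, so rank(T) ≥ 2.
In particular rank(T) ≥ 2 > 1, so T is not rank-1.

No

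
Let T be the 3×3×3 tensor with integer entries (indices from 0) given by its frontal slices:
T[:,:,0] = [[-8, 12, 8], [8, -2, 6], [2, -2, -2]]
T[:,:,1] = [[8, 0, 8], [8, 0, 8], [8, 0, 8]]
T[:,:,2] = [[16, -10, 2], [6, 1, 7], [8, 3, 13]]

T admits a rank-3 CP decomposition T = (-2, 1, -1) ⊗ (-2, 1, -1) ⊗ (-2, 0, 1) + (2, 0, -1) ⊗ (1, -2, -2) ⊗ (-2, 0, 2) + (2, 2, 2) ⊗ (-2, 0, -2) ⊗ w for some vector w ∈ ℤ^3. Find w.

Subtract the known terms from T to get the rank-1 residual R = (2, 2, 2) ⊗ (-2, 0, -2) ⊗ w, so R[i,j,k] = a[i]·b[j]·w[k]. Pick indices with nonzero a[0]·b[0] = (2)·(-2) = -4. Only the fibre through (0,0,·) is needed: R[0,0,:] = T[0,0,:] − Σₗ aₗ[0]bₗ[0]cₗ = [-8, 8, 16] − (-2)·(-2)·(-2, 0, 1) − (2)·(1)·(-2, 0, 2) = [4, 8, 8]. Then w[k] = R[0,0,k] / -4 for each k, giving w = [4, 8, 8] / -4 = (-1, -2, -2).

w = (-1, -2, -2)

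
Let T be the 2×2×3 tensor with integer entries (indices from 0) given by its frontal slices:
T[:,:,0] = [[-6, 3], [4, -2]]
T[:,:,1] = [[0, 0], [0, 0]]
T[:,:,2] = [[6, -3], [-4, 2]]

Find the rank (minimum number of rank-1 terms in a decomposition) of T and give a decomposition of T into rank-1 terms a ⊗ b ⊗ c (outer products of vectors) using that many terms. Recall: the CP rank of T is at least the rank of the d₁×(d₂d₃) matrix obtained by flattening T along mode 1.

Lower bound: T ≠ 0 (e.g. T[0,0,0] = -6), so rank(T) ≥ 1.
Upper bound: if T = a ⊗ b ⊗ c then every fibre of T is a multiple of the corresponding factor, so read the factors off the fibres through the nonzero entry T[0,0,0] = -6.
The mode-1 fibre T[:,0,0] = [-6, 4] gives a = (3, -2) (primitive direction); the mode-2 fibre T[0,:,0] = [-6, 3] gives b = (2, -1); then c[k] = T[0,0,k] / (a[0]·b[0]) = [-6, 0, 6] / 6 = (-1, 0, 1).
Expanding (3, -2) ⊗ (2, -1) ⊗ (-1, 0, 1) reproduces all 12 entries of T, so T = (3, -2) ⊗ (2, -1) ⊗ (-1, 0, 1) and rank(T) ≤ 1.
These bounds meet, so rank(T) = 1.

rank(T) = 1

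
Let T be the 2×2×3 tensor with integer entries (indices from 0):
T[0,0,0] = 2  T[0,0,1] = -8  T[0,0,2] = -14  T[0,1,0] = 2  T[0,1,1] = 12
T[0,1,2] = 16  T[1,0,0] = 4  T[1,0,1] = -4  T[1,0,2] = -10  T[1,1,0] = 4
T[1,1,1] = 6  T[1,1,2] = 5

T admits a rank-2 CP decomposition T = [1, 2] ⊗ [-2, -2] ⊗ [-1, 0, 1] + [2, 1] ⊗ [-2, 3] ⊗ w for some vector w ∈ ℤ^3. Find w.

w = [0, 2, 3]

Subtract the known terms from T to get the rank-1 residual R = [2, 1] ⊗ [-2, 3] ⊗ w, so R[i,j,k] = a[i]·b[j]·w[k]. Pick indices with nonzero a[0]·b[0] = (2)·(-2) = -4. Only the fibre through (0,0,·) is needed: R[0,0,:] = T[0,0,:] − Σₗ aₗ[0]bₗ[0]cₗ = [2, -8, -14] − (1)·(-2)·[-1, 0, 1] = [0, -8, -12]. Then w[k] = R[0,0,k] / -4 for each k, giving w = [0, -8, -12] / -4 = [0, 2, 3].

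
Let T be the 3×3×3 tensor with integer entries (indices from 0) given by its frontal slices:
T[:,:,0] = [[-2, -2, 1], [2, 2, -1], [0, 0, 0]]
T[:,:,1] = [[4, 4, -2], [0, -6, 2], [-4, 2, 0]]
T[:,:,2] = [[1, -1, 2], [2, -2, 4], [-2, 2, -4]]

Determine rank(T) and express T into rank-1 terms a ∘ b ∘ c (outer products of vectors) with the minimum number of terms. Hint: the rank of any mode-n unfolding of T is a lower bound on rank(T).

Lower bound: the mode-2 unfolding of T (rows indexed by j, columns by (i,k) = (0,0), (0,1), (0,2), (1,0), (1,1), (1,2), (2,0), (2,1), (2,2)) is [[-2, 4, 1, 2, 0, 2, 0, -4, -2], [-2, 4, -1, 2, -6, -2, 0, 2, 2], [1, -2, 2, -1, 2, 4, 0, 0, -4]].
There the 3×3 minor on rows j ∈ {0, 1, 2}, columns (i,k) ∈ {(0,0), (0,2), (1,1)} is det [[-2, 1, 0], [-2, -1, -6], [1, 2, 2]] = -22 ≠ 0, so this unfolding has rank ≥ 3; CP rank is at least every unfolding rank, so rank(T) ≥ 3. (Unfolding ranks only ever bound the CP rank from below — rank(T) can be strictly larger than all of them — so the matching upper bound has to come from an explicit 3-term decomposition.)
Upper bound: T is a sum of 3 rank-1 terms, T = [0, 1, -1] ∘ [2, -1, 0] ∘ [0, 2, 0] + [1, -1, 0] ∘ [2, 2, -1] ∘ [-1, 2, 0] + [1, 2, -2] ∘ [1, -1, 2] ∘ [0, 0, 1] (written with every a and b primitive with positive leading entry and the scale carried by c; CP decompositions are not unique, and this one is verified by expanding entrywise), so rank(T) ≤ 3.
These bounds meet, so rank(T) = 3.
Check entry T[0,0,2] = 1: (0)·(2)·(0) + (1)·(2)·(0) + (1)·(1)·(1) = 1.

rank(T) = 3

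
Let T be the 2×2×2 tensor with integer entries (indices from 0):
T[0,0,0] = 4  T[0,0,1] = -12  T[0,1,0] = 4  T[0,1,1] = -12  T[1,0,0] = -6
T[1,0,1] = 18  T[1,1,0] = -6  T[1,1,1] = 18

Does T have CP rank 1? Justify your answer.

Yes

If T = a ⊗ b ⊗ c then every fibre of T is a multiple of the corresponding factor, so read the factors off the fibres through the nonzero entry T[0,0,0] = 4.
The mode-1 fibre T[:,0,0] = [4, -6] gives a = [2, -3] (primitive direction); the mode-2 fibre T[0,:,0] = [4, 4] gives b = [1, 1]; then c[k] = T[0,0,k] / (a[0]·b[0]) = [4, -12] / 2 = [2, -6].
Expanding [2, -3] ⊗ [1, 1] ⊗ [2, -6] reproduces all 8 entries of T, so T = [2, -3] ⊗ [1, 1] ⊗ [2, -6] and rank(T) ≤ 1.
Equivalently every frontal slice T[:,:,k] is c[k] times the rank-1 matrix [2, -3] ⊗ [1, 1]. So T has rank 1 (it is nonzero).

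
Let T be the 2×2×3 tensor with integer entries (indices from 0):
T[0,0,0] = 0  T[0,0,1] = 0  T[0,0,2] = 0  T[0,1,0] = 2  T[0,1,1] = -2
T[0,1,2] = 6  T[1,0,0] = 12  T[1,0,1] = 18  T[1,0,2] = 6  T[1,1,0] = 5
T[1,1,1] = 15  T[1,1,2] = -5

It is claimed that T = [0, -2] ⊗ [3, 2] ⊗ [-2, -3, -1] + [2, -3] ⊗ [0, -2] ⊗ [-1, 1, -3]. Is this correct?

No

Reconstruct entry (0,1,0) from the claimed factors: Σₗ aₗ[0]bₗ[1]cₗ[0] = (0)·(2)·(-2) + (2)·(-2)·(-1) = 4, but T[0,1,0] = 2. The claim is false.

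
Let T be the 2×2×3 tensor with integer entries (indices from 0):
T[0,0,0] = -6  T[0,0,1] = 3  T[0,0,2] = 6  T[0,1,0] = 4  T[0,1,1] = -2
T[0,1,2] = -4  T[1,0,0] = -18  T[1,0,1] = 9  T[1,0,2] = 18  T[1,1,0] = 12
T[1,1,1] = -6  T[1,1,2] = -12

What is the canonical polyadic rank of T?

1

Lower bound: T ≠ 0 (e.g. T[0,0,0] = -6), so rank(T) ≥ 1.
Upper bound: if T = a ⊗ b ⊗ c then every fibre of T is a multiple of the corresponding factor, so read the factors off the fibres through the nonzero entry T[0,0,0] = -6.
The mode-1 fibre T[:,0,0] = [-6, -18] gives a = [1, 3] (primitive direction); the mode-2 fibre T[0,:,0] = [-6, 4] gives b = [3, -2]; then c[k] = T[0,0,k] / (a[0]·b[0]) = [-6, 3, 6] / 3 = [-2, 1, 2].
Expanding [1, 3] ⊗ [3, -2] ⊗ [-2, 1, 2] reproduces all 12 entries of T, so T = [1, 3] ⊗ [3, -2] ⊗ [-2, 1, 2] and rank(T) ≤ 1.
These bounds meet, so rank(T) = 1.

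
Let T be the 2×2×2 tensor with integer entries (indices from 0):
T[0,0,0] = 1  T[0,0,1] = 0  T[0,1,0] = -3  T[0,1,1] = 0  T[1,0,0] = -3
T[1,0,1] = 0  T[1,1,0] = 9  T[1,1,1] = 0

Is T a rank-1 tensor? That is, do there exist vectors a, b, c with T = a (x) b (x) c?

The mode-1 fibre T[:,0,0] = [1, -3] gives a = [1, -3] (primitive direction); the mode-2 fibre T[0,:,0] = [1, -3] gives b = [1, -3]; then c[k] = T[0,0,k] / (a[0]·b[0]) = [1, 0] / 1 = [1, 0].
Expanding [1, -3] (x) [1, -3] (x) [1, 0] reproduces all 8 entries of T, so T = [1, -3] (x) [1, -3] (x) [1, 0] and rank(T) ≤ 1.
Equivalently every frontal slice T[:,:,k] is c[k] times the rank-1 matrix [1, -3] (x) [1, -3]. So T has rank 1 (it is nonzero).

Yes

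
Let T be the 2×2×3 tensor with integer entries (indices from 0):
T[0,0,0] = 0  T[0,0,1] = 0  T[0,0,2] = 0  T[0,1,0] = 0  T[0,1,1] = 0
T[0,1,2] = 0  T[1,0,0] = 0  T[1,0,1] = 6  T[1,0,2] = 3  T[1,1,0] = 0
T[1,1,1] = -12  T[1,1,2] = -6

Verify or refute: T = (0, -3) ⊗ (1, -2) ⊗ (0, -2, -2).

Reconstruct entry (1,0,2) from the claimed factors: Σₗ aₗ[1]bₗ[0]cₗ[2] = (-3)·(1)·(-2) = 6, but T[1,0,2] = 3. The claim is false.

No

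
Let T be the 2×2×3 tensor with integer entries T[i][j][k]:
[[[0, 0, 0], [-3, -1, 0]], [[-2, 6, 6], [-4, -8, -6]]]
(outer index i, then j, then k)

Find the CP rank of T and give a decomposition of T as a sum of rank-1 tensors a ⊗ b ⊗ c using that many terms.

Lower bound: the mode-1 unfolding of T (rows indexed by i, columns by (j,k) = (0,0), (0,1), (0,2), (1,0), (1,1), (1,2)) is [[0, 0, 0, -3, -1, 0], [-2, 6, 6, -4, -8, -6]].
There the 2×2 minor on rows i ∈ {0, 1}, columns (j,k) ∈ {(0,0), (1,0)} is det [[0, -3], [-2, -4]] = -6 ≠ 0, so this unfolding has rank ≥ 2; CP rank is at least every unfolding rank, so rank(T) ≥ 2. (Unfolding ranks only ever bound the CP rank from below — rank(T) can be strictly larger than all of them — so the matching upper bound has to come from an explicit 2-term decomposition.)
Upper bound — finding two terms. Write S_k = T[:,:,k] for the frontal slices: S₀ = [[0, -3], [-2, -4]], S₁ = [[0, -1], [6, -8]], S₂ = [[0, 0], [6, -6]].
If T = a₁ ⊗ b₁ ⊗ c₁ + a₂ ⊗ b₂ ⊗ c₂ then each S_k = c₁[k]·a₁b₁ᵀ + c₂[k]·a₂b₂ᵀ. S₀ and S₁ are linearly independent, so a₁b₁ᵀ and a₂b₂ᵀ must span the same plane of matrices: they are the rank-1 matrices of the form x·S₀ + y·S₁.
det(x·S₀ + y·S₁) is −6·x² + 16·xy + 6·y² = (-2)·(x − 3·y)(3·x + y), vanishing at (x:y) = (3:1) and (1:-3).
M₁ = 3·S₀ + S₁ = [[0, -10], [0, -20]] = (-10)·[1, 2][0, 1]ᵀ and M₂ = S₀ − 3·S₁ = [[0, 0], [-20, 20]] = (-20)·[0, 1][1, -1]ᵀ, so take a₁ = [1, 2], b₁ = [0, 1], a₂ = [0, 1], b₂ = [1, -1].
Each slice is an integer combination of E₁ = a₁b₁ᵀ and E₂ = a₂b₂ᵀ: S₀ = −3·E₁ − 2·E₂, S₁ = −E₁ + 6·E₂, S₂ = 6·E₂; reading off coefficients, c₁ = [-3, -1, 0] and c₂ = [-2, 6, 6].
Hence T = [1, 2] ⊗ [0, 1] ⊗ [-3, -1, 0] + [0, 1] ⊗ [1, -1] ⊗ [-2, 6, 6], so rank(T) ≤ 2.
These bounds meet, so rank(T) = 2.
Check entry T[0,0,2] = 0: (1)·(0)·(0) + (0)·(1)·(6) = 0.

rank(T) = 2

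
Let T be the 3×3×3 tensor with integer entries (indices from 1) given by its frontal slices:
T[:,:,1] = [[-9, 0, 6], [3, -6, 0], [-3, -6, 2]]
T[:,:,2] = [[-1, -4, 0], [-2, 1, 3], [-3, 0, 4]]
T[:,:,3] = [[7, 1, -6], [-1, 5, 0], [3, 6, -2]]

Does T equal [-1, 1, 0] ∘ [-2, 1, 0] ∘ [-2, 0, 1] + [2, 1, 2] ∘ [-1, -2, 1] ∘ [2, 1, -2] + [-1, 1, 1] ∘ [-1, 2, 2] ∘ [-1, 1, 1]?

Reconstruct entry (1,2,1) from the claimed factors: Σₗ aₗ[1]bₗ[2]cₗ[1] = (-1)·(1)·(-2) + (2)·(-2)·(2) + (-1)·(2)·(-1) = -4, but T[1,2,1] = 0. The claim is false.

No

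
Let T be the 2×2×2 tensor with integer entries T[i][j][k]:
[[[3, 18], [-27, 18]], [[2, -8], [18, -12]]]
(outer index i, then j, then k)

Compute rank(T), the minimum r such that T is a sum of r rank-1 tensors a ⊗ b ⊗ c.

Lower bound: the mode-3 unfolding of T (rows indexed by k, columns by (i,j) = (0,0), (0,1), (1,0), (1,1)) is [[3, -27, 2, 18], [18, 18, -8, -12]].
There the 2×2 minor on rows k ∈ {0, 1}, columns (i,j) ∈ {(0,0), (0,1)} is det [[3, -27], [18, 18]] = 540 ≠ 0, so this unfolding has rank ≥ 2; CP rank is at least every unfolding rank, so rank(T) ≥ 2. (This is only a lower bound: in general the CP rank may exceed every unfolding rank, so we still need to exhibit 2 rank-1 terms summing to T.)
Upper bound — finding two terms. Write S_k = T[:,:,k] for the frontal slices: S₀ = [[3, -27], [2, 18]], S₁ = [[18, 18], [-8, -12]].
If T = a₁ ⊗ b₁ ⊗ c₁ + a₂ ⊗ b₂ ⊗ c₂ then each S_k = c₁[k]·a₁b₁ᵀ + c₂[k]·a₂b₂ᵀ. S₀ and S₁ are linearly independent, so a₁b₁ᵀ and a₂b₂ᵀ must span the same plane of matrices: they are the rank-1 matrices of the form x·S₀ + y·S₁.
det(x·S₀ + y·S₁) is 108·x² + 36·xy − 72·y² = 36·(3·x − 2·y)(x + y), vanishing at (x:y) = (2:3) and (1:-1).
M₁ = 2·S₀ + 3·S₁ = [[60, 0], [-20, 0]] = 20·[3, -1][1, 0]ᵀ and M₂ = S₀ − S₁ = [[-15, -45], [10, 30]] = (-5)·[3, -2][1, 3]ᵀ, so take a₁ = [3, -1], b₁ = [1, 0], a₂ = [3, -2], b₂ = [1, 3].
Each slice is an integer combination of E₁ = a₁b₁ᵀ and E₂ = a₂b₂ᵀ: S₀ = 4·E₁ − 3·E₂, S₁ = 4·E₁ + 2·E₂; reading off coefficients, c₁ = [4, 4] and c₂ = [-3, 2].
Hence T = [3, -1] ⊗ [1, 0] ⊗ [4, 4] + [3, -2] ⊗ [1, 3] ⊗ [-3, 2], so rank(T) ≤ 2.
These bounds meet, so rank(T) = 2.

2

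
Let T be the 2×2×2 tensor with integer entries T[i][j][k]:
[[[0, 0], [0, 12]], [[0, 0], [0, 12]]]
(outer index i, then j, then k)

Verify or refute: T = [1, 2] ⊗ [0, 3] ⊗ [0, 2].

Reconstruct entry (0,1,1) from the claimed factors: Σₗ aₗ[0]bₗ[1]cₗ[1] = (1)·(3)·(2) = 6, but T[0,1,1] = 12. The claim is false.

No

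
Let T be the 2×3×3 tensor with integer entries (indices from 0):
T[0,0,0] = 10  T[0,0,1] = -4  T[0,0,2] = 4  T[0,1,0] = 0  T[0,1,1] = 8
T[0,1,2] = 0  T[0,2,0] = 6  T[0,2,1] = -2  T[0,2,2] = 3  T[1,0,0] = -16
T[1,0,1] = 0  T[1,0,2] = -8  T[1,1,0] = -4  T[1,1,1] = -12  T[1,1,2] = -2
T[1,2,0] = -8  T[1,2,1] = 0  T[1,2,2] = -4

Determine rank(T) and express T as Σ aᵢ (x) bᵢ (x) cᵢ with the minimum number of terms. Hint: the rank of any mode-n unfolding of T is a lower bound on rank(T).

rank(T) = 3

Lower bound: the mode-2 unfolding of T (rows indexed by j, columns by (i,k) = (0,0), (0,1), (0,2), (1,0), (1,1), (1,2)) is [[10, -4, 4, -16, 0, -8], [0, 8, 0, -4, -12, -2], [6, -2, 3, -8, 0, -4]].
There the 3×3 minor on rows j ∈ {0, 1, 2}, columns (i,k) ∈ {(0,0), (0,1), (0,2)} is det [[10, -4, 4], [0, 8, 0], [6, -2, 3]] = 48 ≠ 0, so this unfolding has rank ≥ 3; CP rank is at least every unfolding rank, so rank(T) ≥ 3. (Unfolding ranks only ever bound the CP rank from below — rank(T) can be strictly larger than all of them — so the matching upper bound has to come from an explicit 3-term decomposition.)
Upper bound: T is a sum of 3 rank-1 terms, T = (1, -2) (x) (2, 2, 1) (x) (2, 2, 1) + (1, -1) (x) (2, -1, 1) (x) (4, -4, 2) + (1, 0) (x) (1, 0, 0) (x) (-2, 0, -2) (one valid choice — decompositions are not unique — normalised so each a, b is primitive with positive first nonzero entry; check it by expanding all entries), so rank(T) ≤ 3.
These bounds meet, so rank(T) = 3.
Check entry T[1,2,1] = 0: (-2)·(1)·(2) + (-1)·(1)·(-4) + (0)·(0)·(0) = 0.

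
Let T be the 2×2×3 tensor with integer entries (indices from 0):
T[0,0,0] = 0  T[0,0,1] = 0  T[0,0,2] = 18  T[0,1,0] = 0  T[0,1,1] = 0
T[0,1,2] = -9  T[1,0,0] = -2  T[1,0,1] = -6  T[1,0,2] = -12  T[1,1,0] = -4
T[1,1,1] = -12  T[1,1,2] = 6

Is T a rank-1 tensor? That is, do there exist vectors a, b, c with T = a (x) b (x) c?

No

The mode-1 unfolding of T (rows indexed by i, columns by (j,k) = (0,0), (0,1), (0,2), (1,0), (1,1), (1,2)) is [[0, 0, 18, 0, 0, -9], [-2, -6, -12, -4, -12, 6]].
There the 2×2 minor on rows i ∈ {0, 1}, columns (j,k) ∈ {(0,0), (0,2)} is det [[0, 18], [-2, -12]] = 36 ≠ 0, so this unfolding has rank ≥ 2; CP rank is at least every unfolding rank, so rank(T) ≥ 2.
In particular rank(T) ≥ 2 > 1, so T is not rank-1.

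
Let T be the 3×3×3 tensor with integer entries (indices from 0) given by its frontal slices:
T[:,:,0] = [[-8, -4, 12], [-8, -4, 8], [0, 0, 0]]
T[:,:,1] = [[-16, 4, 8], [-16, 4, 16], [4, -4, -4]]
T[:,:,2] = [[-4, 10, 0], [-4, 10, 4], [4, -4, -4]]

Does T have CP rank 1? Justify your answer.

The mode-2 unfolding of T (rows indexed by j, columns by (i,k) = (0,0), (0,1), (0,2), (1,0), (1,1), (1,2), (2,0), (2,1), (2,2)) is [[-8, -16, -4, -8, -16, -4, 0, 4, 4], [-4, 4, 10, -4, 4, 10, 0, -4, -4], [12, 8, 0, 8, 16, 4, 0, -4, -4]].
There the 3×3 minor on rows j ∈ {0, 1, 2}, columns (i,k) ∈ {(0,0), (0,1), (0,2)} is det [[-8, -16, -4], [-4, 4, 10], [12, 8, 0]] = -960 ≠ 0, so this unfolding has rank ≥ 3; CP rank is at least every unfolding rank, so rank(T) ≥ 3.
In particular rank(T) ≥ 3 > 1, so T is not rank-1.

No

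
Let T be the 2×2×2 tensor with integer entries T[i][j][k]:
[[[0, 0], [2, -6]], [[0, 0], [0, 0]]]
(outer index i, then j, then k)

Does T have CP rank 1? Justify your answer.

If T = a ∘ b ∘ c then every fibre of T is a multiple of the corresponding factor, so read the factors off the fibres through the nonzero entry T[0,1,0] = 2.
The mode-1 fibre T[:,1,0] = [2, 0] gives a = (1, 0) (primitive direction); the mode-2 fibre T[0,:,0] = [0, 2] gives b = (0, 1); then c[k] = T[0,1,k] / (a[0]·b[1]) = [2, -6] / 1 = (2, -6).
Expanding (1, 0) ∘ (0, 1) ∘ (2, -6) reproduces all 8 entries of T, so T = (1, 0) ∘ (0, 1) ∘ (2, -6) and rank(T) ≤ 1.
Equivalently every frontal slice T[:,:,k] is c[k] times the rank-1 matrix (1, 0) ∘ (0, 1). So T has rank 1 (it is nonzero).

Yes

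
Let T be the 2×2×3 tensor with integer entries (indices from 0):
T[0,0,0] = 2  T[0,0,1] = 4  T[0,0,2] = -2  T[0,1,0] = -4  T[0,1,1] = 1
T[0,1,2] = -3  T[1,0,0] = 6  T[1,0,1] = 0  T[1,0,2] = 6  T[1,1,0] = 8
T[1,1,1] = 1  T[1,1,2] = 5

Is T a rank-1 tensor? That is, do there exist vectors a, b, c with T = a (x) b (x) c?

No

The mode-3 unfolding of T (rows indexed by k, columns by (i,j) = (0,0), (0,1), (1,0), (1,1)) is [[2, -4, 6, 8], [4, 1, 0, 1], [-2, -3, 6, 5]].
There the 3×3 minor on rows k ∈ {0, 1, 2}, columns (i,j) ∈ {(0,0), (0,1), (1,0)} is det [[2, -4, 6], [4, 1, 0], [-2, -3, 6]] = 48 ≠ 0, so this unfolding has rank ≥ 3; CP rank is at least every unfolding rank, so rank(T) ≥ 3.
In particular rank(T) ≥ 3 > 1, so T is not rank-1.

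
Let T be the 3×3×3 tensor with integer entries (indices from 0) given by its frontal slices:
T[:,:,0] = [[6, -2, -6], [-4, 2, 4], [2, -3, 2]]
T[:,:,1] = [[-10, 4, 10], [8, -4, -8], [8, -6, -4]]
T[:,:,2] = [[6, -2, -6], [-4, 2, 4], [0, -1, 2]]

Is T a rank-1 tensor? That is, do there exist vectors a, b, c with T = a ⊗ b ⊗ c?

The mode-3 unfolding of T (rows indexed by k, columns by (i,j) = (0,0), (0,1), (0,2), (1,0), (1,1), (1,2), (2,0), (2,1), (2,2)) is [[6, -2, -6, -4, 2, 4, 2, -3, 2], [-10, 4, 10, 8, -4, -8, 8, -6, -4], [6, -2, -6, -4, 2, 4, 0, -1, 2]].
There the 3×3 minor on rows k ∈ {0, 1, 2}, columns (i,j) ∈ {(0,0), (0,1), (2,0)} is det [[6, -2, 2], [-10, 4, 8], [6, -2, 0]] = -8 ≠ 0, so this unfolding has rank ≥ 3; CP rank is at least every unfolding rank, so rank(T) ≥ 3.
In particular rank(T) ≥ 3 > 1, so T is not rank-1.

No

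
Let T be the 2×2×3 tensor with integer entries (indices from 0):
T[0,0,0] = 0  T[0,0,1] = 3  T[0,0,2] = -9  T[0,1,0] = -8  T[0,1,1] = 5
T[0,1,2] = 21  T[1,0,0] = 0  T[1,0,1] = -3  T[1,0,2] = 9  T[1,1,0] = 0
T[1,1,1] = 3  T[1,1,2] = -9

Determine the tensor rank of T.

Lower bound: the mode-1 unfolding of T (rows indexed by i, columns by (j,k) = (0,0), (0,1), (0,2), (1,0), (1,1), (1,2)) is [[0, 3, -9, -8, 5, 21], [0, -3, 9, 0, 3, -9]].
There the 2×2 minor on rows i ∈ {0, 1}, columns (j,k) ∈ {(0,1), (1,0)} is det [[3, -8], [-3, 0]] = -24 ≠ 0, so this unfolding has rank ≥ 2; CP rank is at least every unfolding rank, so rank(T) ≥ 2. (Flattening ranks never certify an upper bound on CP rank; for that we must actually write T with 2 rank-1 terms.)
Upper bound — finding two terms. Write S_k = T[:,:,k] for the frontal slices: S₀ = [[0, -8], [0, 0]], S₁ = [[3, 5], [-3, 3]], S₂ = [[-9, 21], [9, -9]].
If T = a₁ ⊗ b₁ ⊗ c₁ + a₂ ⊗ b₂ ⊗ c₂ then each S_k = c₁[k]·a₁b₁ᵀ + c₂[k]·a₂b₂ᵀ. S₀ and S₁ are linearly independent, so a₁b₁ᵀ and a₂b₂ᵀ must span the same plane of matrices: they are the rank-1 matrices of the form x·S₀ + y·S₁.
det(x·S₀ + y·S₁) is −24·xy + 24·y² = (-24)·(x − y)(y), vanishing at (x:y) = (1:1) and (1:0).
M₁ = S₀ + S₁ = [[3, -3], [-3, 3]] = 3·[1, -1][1, -1]ᵀ and M₂ = S₀ = [[0, -8], [0, 0]] = (-8)·[1, 0][0, 1]ᵀ, so take a₁ = [1, -1], b₁ = [1, -1], a₂ = [1, 0], b₂ = [0, 1].
Each slice is an integer combination of E₁ = a₁b₁ᵀ and E₂ = a₂b₂ᵀ: S₀ = −8·E₂, S₁ = 3·E₁ + 8·E₂, S₂ = −9·E₁ + 12·E₂; reading off coefficients, c₁ = [0, 3, -9] and c₂ = [-8, 8, 12].
Hence T = [1, -1] ⊗ [1, -1] ⊗ [0, 3, -9] + [1, 0] ⊗ [0, 1] ⊗ [-8, 8, 12], so rank(T) ≤ 2.
These bounds meet, so rank(T) = 2.

2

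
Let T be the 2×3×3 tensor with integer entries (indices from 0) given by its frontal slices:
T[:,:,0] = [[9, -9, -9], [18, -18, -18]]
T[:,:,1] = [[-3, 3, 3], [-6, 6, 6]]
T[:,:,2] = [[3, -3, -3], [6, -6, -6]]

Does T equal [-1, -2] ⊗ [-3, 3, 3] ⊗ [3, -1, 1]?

Yes

Reconstruct entrywise from the claimed factors. For example, T[1,0,0] = 18 and Σₗ aₗ[1]bₗ[0]cₗ[0] = (-2)·(-3)·(3) = 18; checking all 18 entries, every one matches. The claim holds.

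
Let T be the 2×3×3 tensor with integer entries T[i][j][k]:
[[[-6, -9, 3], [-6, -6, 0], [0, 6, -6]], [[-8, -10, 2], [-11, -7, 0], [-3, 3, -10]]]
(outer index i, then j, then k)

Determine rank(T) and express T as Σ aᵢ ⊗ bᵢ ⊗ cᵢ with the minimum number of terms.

rank(T) = 3

Lower bound: the mode-3 unfolding of T (rows indexed by k, columns by (i,j) = (0,0), (0,1), (0,2), (1,0), (1,1), (1,2)) is [[-6, -6, 0, -8, -11, -3], [-9, -6, 6, -10, -7, 3], [3, 0, -6, 2, 0, -10]].
There the 3×3 minor on rows k ∈ {0, 1, 2}, columns (i,j) ∈ {(0,0), (0,1), (1,1)} is det [[-6, -6, -11], [-9, -6, -7], [3, 0, 0]] = -72 ≠ 0, so this unfolding has rank ≥ 3; CP rank is at least every unfolding rank, so rank(T) ≥ 3. (This is only a lower bound: in general the CP rank may exceed every unfolding rank, so we still need to exhibit 3 rank-1 terms summing to T.)
Upper bound: T is a sum of 3 rank-1 terms, T = [0, 1] ⊗ [0, 1, -1] ⊗ [-1, 1, 2] + [1, 1] ⊗ [2, 1, -2] ⊗ [-2, -4, 2] + [1, 2] ⊗ [1, 2, 2] ⊗ [-2, -1, -1] (written with every a and b primitive with positive leading entry and the scale carried by c; CP decompositions are not unique, and this one is verified by expanding entrywise), so rank(T) ≤ 3.
These bounds meet, so rank(T) = 3.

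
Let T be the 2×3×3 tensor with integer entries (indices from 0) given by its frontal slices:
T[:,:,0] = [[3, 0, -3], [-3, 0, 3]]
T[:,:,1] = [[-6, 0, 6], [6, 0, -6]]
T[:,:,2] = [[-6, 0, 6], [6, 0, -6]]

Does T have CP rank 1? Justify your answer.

If T = a ∘ b ∘ c then every fibre of T is a multiple of the corresponding factor, so read the factors off the fibres through the nonzero entry T[0,0,0] = 3.
The mode-1 fibre T[:,0,0] = [3, -3] gives a = (1, -1) (primitive direction); the mode-2 fibre T[0,:,0] = [3, 0, -3] gives b = (1, 0, -1); then c[k] = T[0,0,k] / (a[0]·b[0]) = [3, -6, -6] / 1 = (3, -6, -6).
Expanding (1, -1) ∘ (1, 0, -1) ∘ (3, -6, -6) reproduces all 18 entries of T, so T = (1, -1) ∘ (1, 0, -1) ∘ (3, -6, -6) and rank(T) ≤ 1.
Equivalently every frontal slice T[:,:,k] is c[k] times the rank-1 matrix (1, -1) ∘ (1, 0, -1). So T has rank 1 (it is nonzero).

Yes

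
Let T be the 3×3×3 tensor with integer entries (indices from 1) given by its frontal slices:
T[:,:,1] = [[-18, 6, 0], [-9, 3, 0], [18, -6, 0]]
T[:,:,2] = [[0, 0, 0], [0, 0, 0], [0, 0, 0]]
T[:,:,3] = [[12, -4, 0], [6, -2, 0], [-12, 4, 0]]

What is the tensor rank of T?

Lower bound: T ≠ 0 (e.g. T[1,1,1] = -18), so rank(T) ≥ 1.
Upper bound: the mode-1 fibre T[:,1,1] = [-18, -9, 18] gives a = [2, 1, -2] (primitive direction); the mode-2 fibre T[1,:,1] = [-18, 6, 0] gives b = [3, -1, 0]; then c[k] = T[1,1,k] / (a[1]·b[1]) = [-18, 0, 12] / 6 = [-3, 0, 2].
Expanding [2, 1, -2] (x) [3, -1, 0] (x) [-3, 0, 2] reproduces all 27 entries of T, so T = [2, 1, -2] (x) [3, -1, 0] (x) [-3, 0, 2] and rank(T) ≤ 1.
These bounds meet, so rank(T) = 1.

1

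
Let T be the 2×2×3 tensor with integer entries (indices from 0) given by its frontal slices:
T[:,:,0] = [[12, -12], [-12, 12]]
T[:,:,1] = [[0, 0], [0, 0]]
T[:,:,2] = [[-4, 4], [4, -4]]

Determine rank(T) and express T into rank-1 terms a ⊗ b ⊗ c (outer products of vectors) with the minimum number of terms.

rank(T) = 1

Lower bound: T ≠ 0 (e.g. T[0,0,0] = 12), so rank(T) ≥ 1.
Upper bound: if T = a ⊗ b ⊗ c then every fibre of T is a multiple of the corresponding factor, so read the factors off the fibres through the nonzero entry T[0,0,0] = 12.
The mode-1 fibre T[:,0,0] = [12, -12] gives a = [1, -1] (primitive direction); the mode-2 fibre T[0,:,0] = [12, -12] gives b = [1, -1]; then c[k] = T[0,0,k] / (a[0]·b[0]) = [12, 0, -4] / 1 = [12, 0, -4].
Expanding [1, -1] ⊗ [1, -1] ⊗ [12, 0, -4] reproduces all 12 entries of T, so T = [1, -1] ⊗ [1, -1] ⊗ [12, 0, -4] and rank(T) ≤ 1.
These bounds meet, so rank(T) = 1.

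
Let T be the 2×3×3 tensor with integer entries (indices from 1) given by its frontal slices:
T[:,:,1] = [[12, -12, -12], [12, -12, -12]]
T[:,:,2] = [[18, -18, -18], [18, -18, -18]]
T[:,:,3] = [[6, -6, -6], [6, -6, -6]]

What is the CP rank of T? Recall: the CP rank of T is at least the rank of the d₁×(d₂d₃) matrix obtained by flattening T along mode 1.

1

Lower bound: T ≠ 0 (e.g. T[1,1,1] = 12), so rank(T) ≥ 1.
Upper bound: if T = a ⊗ b ⊗ c then every fibre of T is a multiple of the corresponding factor, so read the factors off the fibres through the nonzero entry T[1,1,1] = 12.
The mode-1 fibre T[:,1,1] = [12, 12] gives a = (1, 1) (primitive direction); the mode-2 fibre T[1,:,1] = [12, -12, -12] gives b = (1, -1, -1); then c[k] = T[1,1,k] / (a[1]·b[1]) = [12, 18, 6] / 1 = (12, 18, 6).
Expanding (1, 1) ⊗ (1, -1, -1) ⊗ (12, 18, 6) reproduces all 18 entries of T, so T = (1, 1) ⊗ (1, -1, -1) ⊗ (12, 18, 6) and rank(T) ≤ 1.
These bounds meet, so rank(T) = 1.
Check entry T[2,1,2] = 18: (1)·(1)·(18) = 18.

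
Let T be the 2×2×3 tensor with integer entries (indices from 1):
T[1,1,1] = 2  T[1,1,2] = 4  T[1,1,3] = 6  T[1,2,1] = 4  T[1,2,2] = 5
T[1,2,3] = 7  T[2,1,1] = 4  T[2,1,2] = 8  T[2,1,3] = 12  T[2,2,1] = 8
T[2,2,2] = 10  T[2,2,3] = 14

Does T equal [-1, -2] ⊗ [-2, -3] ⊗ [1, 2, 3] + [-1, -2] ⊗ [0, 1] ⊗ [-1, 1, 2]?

Yes

Reconstruct entrywise from the claimed factors. For example, T[1,2,2] = 5 and Σₗ aₗ[1]bₗ[2]cₗ[2] = (-1)·(-3)·(2) + (-1)·(1)·(1) = 5; checking all 12 entries, every one matches. The claim holds.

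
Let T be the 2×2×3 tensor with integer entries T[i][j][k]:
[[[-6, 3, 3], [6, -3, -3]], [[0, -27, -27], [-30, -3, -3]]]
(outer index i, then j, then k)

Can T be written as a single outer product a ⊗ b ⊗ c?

No

The mode-3 unfolding of T (rows indexed by k, columns by (i,j) = (0,0), (0,1), (1,0), (1,1)) is [[-6, 6, 0, -30], [3, -3, -27, -3], [3, -3, -27, -3]].
There the 2×2 minor on rows k ∈ {0, 1}, columns (i,j) ∈ {(0,0), (1,0)} is det [[-6, 0], [3, -27]] = 162 ≠ 0, so this unfolding has rank ≥ 2; CP rank is at least every unfolding rank, so rank(T) ≥ 2.
In particular rank(T) ≥ 2 > 1, so T is not rank-1.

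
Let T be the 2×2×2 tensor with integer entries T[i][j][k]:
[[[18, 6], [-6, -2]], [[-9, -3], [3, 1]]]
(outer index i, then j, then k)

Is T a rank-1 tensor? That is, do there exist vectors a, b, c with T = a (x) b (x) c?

If T = a (x) b (x) c then every fibre of T is a multiple of the corresponding factor, so read the factors off the fibres through the nonzero entry T[0,0,0] = 18.
The mode-1 fibre T[:,0,0] = [18, -9] gives a = [2, -1] (primitive direction); the mode-2 fibre T[0,:,0] = [18, -6] gives b = [3, -1]; then c[k] = T[0,0,k] / (a[0]·b[0]) = [18, 6] / 6 = [3, 1].
Expanding [2, -1] (x) [3, -1] (x) [3, 1] reproduces all 8 entries of T, so T = [2, -1] (x) [3, -1] (x) [3, 1] and rank(T) ≤ 1.
Equivalently every frontal slice T[:,:,k] is c[k] times the rank-1 matrix [2, -1] (x) [3, -1]. So T has rank 1 (it is nonzero).

Yes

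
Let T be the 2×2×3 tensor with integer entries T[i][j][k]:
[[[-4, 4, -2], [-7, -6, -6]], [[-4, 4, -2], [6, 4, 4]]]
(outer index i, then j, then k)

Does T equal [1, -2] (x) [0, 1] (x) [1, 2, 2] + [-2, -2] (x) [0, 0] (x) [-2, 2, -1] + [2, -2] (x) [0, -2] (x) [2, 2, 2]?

No

Reconstruct entry (0,0,0) from the claimed factors: Σₗ aₗ[0]bₗ[0]cₗ[0] = (1)·(0)·(1) + (-2)·(0)·(-2) + (2)·(0)·(2) = 0, but T[0,0,0] = -4. The claim is false.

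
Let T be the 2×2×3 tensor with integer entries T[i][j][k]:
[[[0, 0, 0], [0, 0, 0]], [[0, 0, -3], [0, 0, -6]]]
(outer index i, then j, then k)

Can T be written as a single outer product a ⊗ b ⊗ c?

The mode-1 fibre T[:,0,2] = [0, -3] gives a = (0, 1) (primitive direction); the mode-2 fibre T[1,:,2] = [-3, -6] gives b = (1, 2); then c[k] = T[1,0,k] / (a[1]·b[0]) = [0, 0, -3] / 1 = (0, 0, -3).
Expanding (0, 1) ⊗ (1, 2) ⊗ (0, 0, -3) reproduces all 12 entries of T, so T = (0, 1) ⊗ (1, 2) ⊗ (0, 0, -3) and rank(T) ≤ 1.
Equivalently every frontal slice T[:,:,k] is c[k] times the rank-1 matrix (0, 1) ⊗ (1, 2). So T has rank 1 (it is nonzero).

Yes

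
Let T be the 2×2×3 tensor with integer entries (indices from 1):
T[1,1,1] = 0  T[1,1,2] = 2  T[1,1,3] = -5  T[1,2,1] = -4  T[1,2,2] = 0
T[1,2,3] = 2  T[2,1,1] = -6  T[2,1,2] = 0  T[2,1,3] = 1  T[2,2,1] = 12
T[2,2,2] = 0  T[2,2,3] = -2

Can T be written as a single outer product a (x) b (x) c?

No

The mode-3 unfolding of T (rows indexed by k, columns by (i,j) = (1,1), (1,2), (2,1), (2,2)) is [[0, -4, -6, 12], [2, 0, 0, 0], [-5, 2, 1, -2]].
There the 3×3 minor on rows k ∈ {1, 2, 3}, columns (i,j) ∈ {(1,1), (1,2), (2,1)} is det [[0, -4, -6], [2, 0, 0], [-5, 2, 1]] = -16 ≠ 0, so this unfolding has rank ≥ 3; CP rank is at least every unfolding rank, so rank(T) ≥ 3.
In particular rank(T) ≥ 3 > 1, so T is not rank-1.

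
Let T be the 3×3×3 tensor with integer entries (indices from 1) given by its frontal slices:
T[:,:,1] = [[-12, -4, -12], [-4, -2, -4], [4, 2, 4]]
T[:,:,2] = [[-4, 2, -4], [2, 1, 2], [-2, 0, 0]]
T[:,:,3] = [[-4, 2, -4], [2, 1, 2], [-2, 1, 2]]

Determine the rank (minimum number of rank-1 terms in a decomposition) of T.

3

Lower bound: in the mode-2 unfolding of T (rows indexed by j, columns by (i,k)) the 3×3 minor on rows j ∈ {1, 2, 3}, columns (i,k) ∈ {(1,1), (1,2), (3,2)} is det [[-12, -4, -2], [-4, 2, 0], [-12, -4, 0]] = -80 ≠ 0, so that unfolding has rank ≥ 3 and hence rank(T) ≥ 3 (CP rank is at least every unfolding rank, though it can be larger).
Upper bound: T is a sum of 3 rank-1 terms, T = [0, 0, 1] ⊗ [0, 1, 2] ⊗ [0, 1, 2] + [1, 0, 0] ⊗ [1, 0, 1] ⊗ [-4, -8, -8] + [2, 1, -1] ⊗ [2, 1, 2] ⊗ [-2, 1, 1] (one valid choice — decompositions are not unique — normalised so each a, b is primitive with positive first nonzero entry; check it by expanding all entries), so rank(T) ≤ 3.
These bounds meet, so rank(T) = 3.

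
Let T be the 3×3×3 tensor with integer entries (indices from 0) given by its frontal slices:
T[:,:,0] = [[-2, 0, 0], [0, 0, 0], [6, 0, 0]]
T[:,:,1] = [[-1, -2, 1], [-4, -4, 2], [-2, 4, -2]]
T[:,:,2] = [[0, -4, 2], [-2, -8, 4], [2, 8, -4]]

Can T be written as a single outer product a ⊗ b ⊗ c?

The mode-1 unfolding of T (rows indexed by i, columns by (j,k) = (0,0), (0,1), (0,2), (1,0), (1,1), (1,2), (2,0), (2,1), (2,2)) is [[-2, -1, 0, 0, -2, -4, 0, 1, 2], [0, -4, -2, 0, -4, -8, 0, 2, 4], [6, -2, 2, 0, 4, 8, 0, -2, -4]].
There the 3×3 minor on rows i ∈ {0, 1, 2}, columns (j,k) ∈ {(0,0), (0,1), (0,2)} is det [[-2, -1, 0], [0, -4, -2], [6, -2, 2]] = 36 ≠ 0, so this unfolding has rank ≥ 3; CP rank is at least every unfolding rank, so rank(T) ≥ 3.
In particular rank(T) ≥ 3 > 1, so T is not rank-1.

No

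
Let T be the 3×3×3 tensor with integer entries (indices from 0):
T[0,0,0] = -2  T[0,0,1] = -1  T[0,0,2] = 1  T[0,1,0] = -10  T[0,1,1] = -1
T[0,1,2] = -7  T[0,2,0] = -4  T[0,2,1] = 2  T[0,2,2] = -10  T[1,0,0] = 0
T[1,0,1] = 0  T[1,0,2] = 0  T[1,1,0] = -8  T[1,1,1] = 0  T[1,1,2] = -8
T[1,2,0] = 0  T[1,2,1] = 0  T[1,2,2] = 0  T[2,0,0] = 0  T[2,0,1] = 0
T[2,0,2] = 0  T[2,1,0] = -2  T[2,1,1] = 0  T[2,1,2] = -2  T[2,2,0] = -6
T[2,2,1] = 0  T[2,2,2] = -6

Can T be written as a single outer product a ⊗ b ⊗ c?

The mode-1 unfolding of T (rows indexed by i, columns by (j,k) = (0,0), (0,1), (0,2), (1,0), (1,1), (1,2), (2,0), (2,1), (2,2)) is [[-2, -1, 1, -10, -1, -7, -4, 2, -10], [0, 0, 0, -8, 0, -8, 0, 0, 0], [0, 0, 0, -2, 0, -2, -6, 0, -6]].
There the 3×3 minor on rows i ∈ {0, 1, 2}, columns (j,k) ∈ {(0,0), (1,0), (2,0)} is det [[-2, -10, -4], [0, -8, 0], [0, -2, -6]] = -96 ≠ 0, so this unfolding has rank ≥ 3; CP rank is at least every unfolding rank, so rank(T) ≥ 3.
In particular rank(T) ≥ 3 > 1, so T is not rank-1.

No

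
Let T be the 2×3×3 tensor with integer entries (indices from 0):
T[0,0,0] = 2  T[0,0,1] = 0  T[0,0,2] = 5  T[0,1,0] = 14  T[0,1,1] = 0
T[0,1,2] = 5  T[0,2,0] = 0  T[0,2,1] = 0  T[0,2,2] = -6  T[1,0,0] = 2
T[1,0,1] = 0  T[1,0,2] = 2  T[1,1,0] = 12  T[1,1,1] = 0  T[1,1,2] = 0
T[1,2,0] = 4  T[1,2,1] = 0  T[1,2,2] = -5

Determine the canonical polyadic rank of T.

3

Lower bound: in the mode-2 unfolding of T (rows indexed by j, columns by (i,k)) the 3×3 minor on rows j ∈ {0, 1, 2}, columns (i,k) ∈ {(0,0), (0,2), (1,0)} is det [[2, 5, 2], [14, 5, 12], [0, -6, 4]] = -264 ≠ 0, so that unfolding has rank ≥ 3 and hence rank(T) ≥ 3 (CP rank is at least every unfolding rank, though it can be larger).
Upper bound: T is a sum of 3 rank-1 terms, T = [1, 1] ⊗ [2, -2, -1] ⊗ [-2, 0, 1] + [1, 2] ⊗ [1, 1, 1] ⊗ [2, 0, -1] + [2, 1] ⊗ [1, 2, -1] ⊗ [2, 0, 2] (written with every a and b primitive with positive leading entry and the scale carried by c; CP decompositions are not unique, and this one is verified by expanding entrywise), so rank(T) ≤ 3.
These bounds meet, so rank(T) = 3.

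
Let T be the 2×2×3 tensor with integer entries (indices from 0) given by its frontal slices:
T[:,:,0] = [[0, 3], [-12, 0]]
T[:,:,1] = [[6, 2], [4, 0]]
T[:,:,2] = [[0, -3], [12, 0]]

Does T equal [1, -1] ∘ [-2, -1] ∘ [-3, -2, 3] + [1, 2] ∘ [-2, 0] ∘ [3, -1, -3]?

Reconstruct entry (1,0,0) from the claimed factors: Σₗ aₗ[1]bₗ[0]cₗ[0] = (-1)·(-2)·(-3) + (2)·(-2)·(3) = -18, but T[1,0,0] = -12. The claim is false.

No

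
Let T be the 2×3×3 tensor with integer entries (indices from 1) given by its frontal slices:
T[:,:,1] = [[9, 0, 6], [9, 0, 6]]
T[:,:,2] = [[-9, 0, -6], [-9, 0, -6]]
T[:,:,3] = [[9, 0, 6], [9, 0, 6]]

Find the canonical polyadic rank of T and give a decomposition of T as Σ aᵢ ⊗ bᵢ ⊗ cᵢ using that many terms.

Lower bound: T ≠ 0 (e.g. T[1,1,1] = 9), so rank(T) ≥ 1.
Upper bound: the mode-1 fibre T[:,1,1] = [9, 9] gives a = [1, 1] (primitive direction); the mode-2 fibre T[1,:,1] = [9, 0, 6] gives b = [3, 0, 2]; then c[k] = T[1,1,k] / (a[1]·b[1]) = [9, -9, 9] / 3 = [3, -3, 3].
Expanding [1, 1] ⊗ [3, 0, 2] ⊗ [3, -3, 3] reproduces all 18 entries of T, so T = [1, 1] ⊗ [3, 0, 2] ⊗ [3, -3, 3] and rank(T) ≤ 1.
These bounds meet, so rank(T) = 1.

rank(T) = 1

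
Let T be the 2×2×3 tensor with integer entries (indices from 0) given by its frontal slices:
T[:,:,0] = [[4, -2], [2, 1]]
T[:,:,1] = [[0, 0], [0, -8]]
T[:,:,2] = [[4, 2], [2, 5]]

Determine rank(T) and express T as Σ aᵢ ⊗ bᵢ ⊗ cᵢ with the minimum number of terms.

Lower bound: the mode-3 unfolding of T (rows indexed by k, columns by (i,j) = (0,0), (0,1), (1,0), (1,1)) is [[4, -2, 2, 1], [0, 0, 0, -8], [4, 2, 2, 5]].
There the 3×3 minor on rows k ∈ {0, 1, 2}, columns (i,j) ∈ {(0,0), (0,1), (1,1)} is det [[4, -2, 1], [0, 0, -8], [4, 2, 5]] = 128 ≠ 0, so this unfolding has rank ≥ 3; CP rank is at least every unfolding rank, so rank(T) ≥ 3. (Unfolding ranks only ever bound the CP rank from below — rank(T) can be strictly larger than all of them — so the matching upper bound has to come from an explicit 3-term decomposition.)
Upper bound: T is a sum of 3 rank-1 terms, T = [0, 1] ⊗ [0, 1] ⊗ [0, -8, 4] + [1, 0] ⊗ [0, 1] ⊗ [-4, 0, 0] + [2, 1] ⊗ [2, 1] ⊗ [1, 0, 1] (one valid choice — decompositions are not unique — normalised so each a, b is primitive with positive first nonzero entry; check it by expanding all entries), so rank(T) ≤ 3.
These bounds meet, so rank(T) = 3.
Check entry T[0,1,1] = 0: (0)·(1)·(-8) + (1)·(1)·(0) + (2)·(1)·(0) = 0.

rank(T) = 3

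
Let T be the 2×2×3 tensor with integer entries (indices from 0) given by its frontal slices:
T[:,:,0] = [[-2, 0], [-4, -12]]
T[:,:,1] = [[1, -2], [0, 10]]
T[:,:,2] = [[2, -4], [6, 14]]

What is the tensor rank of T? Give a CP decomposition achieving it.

Lower bound: the mode-3 unfolding of T (rows indexed by k, columns by (i,j) = (0,0), (0,1), (1,0), (1,1)) is [[-2, 0, -4, -12], [1, -2, 0, 10], [2, -4, 6, 14]].
There the 3×3 minor on rows k ∈ {0, 1, 2}, columns (i,j) ∈ {(0,0), (0,1), (1,0)} is det [[-2, 0, -4], [1, -2, 0], [2, -4, 6]] = 24 ≠ 0, so this unfolding has rank ≥ 3; CP rank is at least every unfolding rank, so rank(T) ≥ 3. (Unfolding ranks only ever bound the CP rank from below — rank(T) can be strictly larger than all of them — so the matching upper bound has to come from an explicit 3-term decomposition.)
Upper bound: T is a sum of 3 rank-1 terms, T = (0, 1) ⊗ (1, -1) ⊗ (0, -2, 2) + (1, -1) ⊗ (0, 1) ⊗ (4, -4, -8) + (1, 2) ⊗ (1, 2) ⊗ (-2, 1, 2) (written with every a and b primitive with positive leading entry and the scale carried by c; CP decompositions are not unique, and this one is verified by expanding entrywise), so rank(T) ≤ 3.
These bounds meet, so rank(T) = 3.

rank(T) = 3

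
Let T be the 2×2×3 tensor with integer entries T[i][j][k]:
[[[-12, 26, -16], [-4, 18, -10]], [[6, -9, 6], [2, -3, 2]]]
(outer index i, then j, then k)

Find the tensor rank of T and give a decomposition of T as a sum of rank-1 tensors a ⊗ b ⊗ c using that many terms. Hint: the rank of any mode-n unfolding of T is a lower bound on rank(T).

rank(T) = 2

Lower bound: the mode-2 unfolding of T (rows indexed by j, columns by (i,k) = (0,0), (0,1), (0,2), (1,0), (1,1), (1,2)) is [[-12, 26, -16, 6, -9, 6], [-4, 18, -10, 2, -3, 2]].
There the 2×2 minor on rows j ∈ {0, 1}, columns (i,k) ∈ {(0,0), (0,1)} is det [[-12, 26], [-4, 18]] = -112 ≠ 0, so this unfolding has rank ≥ 2; CP rank is at least every unfolding rank, so rank(T) ≥ 2. (This is only a lower bound: in general the CP rank may exceed every unfolding rank, so we still need to exhibit 2 rank-1 terms summing to T.)
Upper bound — finding two terms. Write S_k = T[:,:,k] for the frontal slices: S₀ = [[-12, -4], [6, 2]], S₁ = [[26, 18], [-9, -3]], S₂ = [[-16, -10], [6, 2]].
If T = a₁ ⊗ b₁ ⊗ c₁ + a₂ ⊗ b₂ ⊗ c₂ then each S_k = c₁[k]·a₁b₁ᵀ + c₂[k]·a₂b₂ᵀ. S₀ and S₁ are linearly independent, so a₁b₁ᵀ and a₂b₂ᵀ must span the same plane of matrices: they are the rank-1 matrices of the form x·S₀ + y·S₁.
det(x·S₀ + y·S₁) is −56·xy + 84·y² = (-28)·(2·x − 3·y)(y), vanishing at (x:y) = (3:2) and (1:0).
M₁ = 3·S₀ + 2·S₁ = [[16, 24], [0, 0]] = 8·[1, 0][2, 3]ᵀ and M₂ = S₀ = [[-12, -4], [6, 2]] = (-2)·[2, -1][3, 1]ᵀ, so take a₁ = [1, 0], b₁ = [2, 3], a₂ = [2, -1], b₂ = [3, 1].
Each slice is an integer combination of E₁ = a₁b₁ᵀ and E₂ = a₂b₂ᵀ: S₀ = −2·E₂, S₁ = 4·E₁ + 3·E₂, S₂ = −2·E₁ − 2·E₂; reading off coefficients, c₁ = [0, 4, -2] and c₂ = [-2, 3, -2].
Hence T = [1, 0] ⊗ [2, 3] ⊗ [0, 4, -2] + [2, -1] ⊗ [3, 1] ⊗ [-2, 3, -2], so rank(T) ≤ 2.
These bounds meet, so rank(T) = 2.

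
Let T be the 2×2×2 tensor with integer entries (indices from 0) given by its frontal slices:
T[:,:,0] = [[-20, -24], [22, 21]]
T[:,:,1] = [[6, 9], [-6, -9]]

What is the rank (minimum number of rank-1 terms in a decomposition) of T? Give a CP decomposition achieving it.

rank(T) = 2

Lower bound: in the mode-1 unfolding of T (rows indexed by i, columns by (j,k)) the 2×2 minor on rows i ∈ {0, 1}, columns (j,k) ∈ {(0,0), (0,1)} is det [[-20, 6], [22, -6]] = -12 ≠ 0, so that unfolding has rank ≥ 2 and hence rank(T) ≥ 2 (CP rank is at least every unfolding rank, though it can be larger).
Upper bound: with S_k = T[:,:,k], the two rank-1 terms a₁b₁ᵀ, a₂b₂ᵀ are the rank-1 members of the pencil x·S₀ + y·S₁.
det(x·S₀ + y·S₁) is 108·x² − 36·xy = 36·(3·x − y)(x), vanishing at (x:y) = (1:3) and (0:1).
M₁ = S₀ + 3·S₁ = [[-2, 3], [4, -6]] = −[1, -2][2, -3]ᵀ and M₂ = S₁ = [[6, 9], [-6, -9]] = 3·[1, -1][2, 3]ᵀ, so take a₁ = [1, -2], b₁ = [2, -3], a₂ = [1, -1], b₂ = [2, 3].
Each slice is an integer combination of E₁ = a₁b₁ᵀ and E₂ = a₂b₂ᵀ: S₀ = −E₁ − 9·E₂, S₁ = 3·E₂; reading off coefficients, c₁ = [-1, 0] and c₂ = [-9, 3].
Hence T = [1, -2] ⊗ [2, -3] ⊗ [-1, 0] + [1, -1] ⊗ [2, 3] ⊗ [-9, 3], so rank(T) ≤ 2.
These bounds meet, so rank(T) = 2.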